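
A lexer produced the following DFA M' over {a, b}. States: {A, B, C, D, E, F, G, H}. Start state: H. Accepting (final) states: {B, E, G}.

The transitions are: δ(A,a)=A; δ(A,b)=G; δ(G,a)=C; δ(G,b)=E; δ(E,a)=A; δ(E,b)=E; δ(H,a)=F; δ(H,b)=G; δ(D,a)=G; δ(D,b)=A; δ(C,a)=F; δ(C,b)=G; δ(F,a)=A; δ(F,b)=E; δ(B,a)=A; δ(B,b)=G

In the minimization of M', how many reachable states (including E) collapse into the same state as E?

2

First remove the unreachable states {B,D}; 6 states remain.
P0 = {E,G} | {A,C,F,H}.
Stable partition: {E,G} | {A,C,F,H} — 2 equivalence classes.
State E belongs to the block {E,G}, which has 2 states.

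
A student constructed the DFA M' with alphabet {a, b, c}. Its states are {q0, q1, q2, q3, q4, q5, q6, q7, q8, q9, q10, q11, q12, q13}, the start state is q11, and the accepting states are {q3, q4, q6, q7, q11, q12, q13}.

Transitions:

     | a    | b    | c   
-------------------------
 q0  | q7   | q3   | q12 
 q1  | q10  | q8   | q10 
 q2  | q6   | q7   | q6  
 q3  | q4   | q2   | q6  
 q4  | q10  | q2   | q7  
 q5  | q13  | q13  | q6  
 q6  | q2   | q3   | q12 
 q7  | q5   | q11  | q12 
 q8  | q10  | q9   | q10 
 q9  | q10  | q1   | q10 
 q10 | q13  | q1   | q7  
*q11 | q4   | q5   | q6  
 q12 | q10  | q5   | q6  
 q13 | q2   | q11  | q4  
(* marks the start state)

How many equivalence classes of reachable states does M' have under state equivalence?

First remove the unreachable states {q0}; 13 states remain.
P0 = {q3,q4,q6,q7,q11,q12,q13} | {q1,q2,q5,q8,q9,q10}.
Split {q3,q4,q6,q7,q11,q12,q13} by δ(·,a) → {q4,q6,q7,q12,q13} and {q3,q11}.
Split {q4,q6,q7,q12,q13} by δ(·,b) → {q6,q7,q13} and {q4,q12}.
Split {q1,q2,q5,q8,q9,q10} by δ(·,a) → {q1,q8,q9} and {q2,q5,q10}.
Split {q2,q5,q10} by δ(·,b) → {q2,q5} and {q10}.
Stable partition: {q6,q7,q13} | {q1,q8,q9} | {q3,q11} | {q4,q12} | {q2,q5} | {q10} — 6 equivalence classes.

6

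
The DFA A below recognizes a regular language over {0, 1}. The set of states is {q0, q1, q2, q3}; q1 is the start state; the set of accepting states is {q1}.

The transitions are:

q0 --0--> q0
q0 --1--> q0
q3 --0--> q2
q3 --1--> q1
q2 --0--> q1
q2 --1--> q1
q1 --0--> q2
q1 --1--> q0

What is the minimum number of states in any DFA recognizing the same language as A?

3

States {q3} cannot be reached from the start state, so discard them.
Initial partition by acceptance: {q1} | {q0,q2}.
On input 0, block {q0,q2} splits into {q0} and {q2}.
No further refinement is possible. Final partition (3 blocks): {q1} | {q0} | {q2}.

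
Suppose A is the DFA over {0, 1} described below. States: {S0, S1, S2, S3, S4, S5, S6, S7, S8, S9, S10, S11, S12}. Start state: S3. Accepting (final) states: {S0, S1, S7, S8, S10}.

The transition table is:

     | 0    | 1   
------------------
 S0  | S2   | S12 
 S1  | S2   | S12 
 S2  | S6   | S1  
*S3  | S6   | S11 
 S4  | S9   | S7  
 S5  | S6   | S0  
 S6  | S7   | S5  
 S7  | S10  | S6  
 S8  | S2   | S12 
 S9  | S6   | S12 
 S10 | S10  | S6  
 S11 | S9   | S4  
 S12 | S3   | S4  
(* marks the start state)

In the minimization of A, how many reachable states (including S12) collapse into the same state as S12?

First remove the unreachable states {S8}; 12 states remain.
Start with accepting vs non-accepting: {S0,S1,S7,S10} | {S2,S3,S4,S5,S6,S9,S11,S12}.
Refine {S0,S1,S7,S10} on symbol 0: members go to different blocks, giving {S0,S1} and {S7,S10}.
Split {S2,S3,S4,S5,S6,S9,S11,S12} by δ(·,0) → {S2,S3,S4,S5,S9,S11,S12} and {S6}.
On input 0, block {S2,S3,S4,S5,S9,S11,S12} splits into {S2,S3,S5,S9} and {S4,S11,S12}.
On input 1, block {S2,S3,S5,S9} splits into {S2,S5} and {S3,S9}.
Refine {S4,S11,S12} on symbol 1: members go to different blocks, giving {S11,S12} and {S4}.
The partition is now stable with 7 blocks: {S0,S1} | {S2,S5} | {S7,S10} | {S6} | {S11,S12} | {S3,S9} | {S4}.
State S12 belongs to the block {S11,S12}, which has 2 states.

2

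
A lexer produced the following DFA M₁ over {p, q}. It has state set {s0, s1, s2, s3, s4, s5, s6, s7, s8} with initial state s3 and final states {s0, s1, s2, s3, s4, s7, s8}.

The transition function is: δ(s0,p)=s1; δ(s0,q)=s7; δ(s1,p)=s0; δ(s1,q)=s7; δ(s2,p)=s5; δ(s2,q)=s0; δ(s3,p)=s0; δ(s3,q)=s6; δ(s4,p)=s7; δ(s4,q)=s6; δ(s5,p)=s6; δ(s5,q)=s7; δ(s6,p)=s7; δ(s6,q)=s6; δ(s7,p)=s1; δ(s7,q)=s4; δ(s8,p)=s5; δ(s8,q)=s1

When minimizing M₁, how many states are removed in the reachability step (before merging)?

3

BFS from s3 reaches {s0, s1, s3, s4, s6, s7}; the 3 state(s) s2, s5, s8 are never visited.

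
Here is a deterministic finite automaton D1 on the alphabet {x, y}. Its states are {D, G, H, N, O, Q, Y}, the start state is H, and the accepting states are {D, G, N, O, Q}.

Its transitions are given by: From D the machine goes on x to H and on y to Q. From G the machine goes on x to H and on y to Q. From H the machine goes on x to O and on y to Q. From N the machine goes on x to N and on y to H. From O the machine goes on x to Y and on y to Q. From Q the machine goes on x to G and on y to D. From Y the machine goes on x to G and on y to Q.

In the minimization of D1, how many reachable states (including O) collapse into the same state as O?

Reachable states from the start: {D,G,H,O,Q,Y}. Unreachable: {N} — drop them.
Initial partition by acceptance: {D,G,O,Q} | {H,Y}.
On input x, block {D,G,O,Q} splits into {D,G,O} and {Q}.
The partition is now stable with 3 blocks: {D,G,O} | {H,Y} | {Q}.
The equivalence class containing O is {D,G,O}, of size 3.

3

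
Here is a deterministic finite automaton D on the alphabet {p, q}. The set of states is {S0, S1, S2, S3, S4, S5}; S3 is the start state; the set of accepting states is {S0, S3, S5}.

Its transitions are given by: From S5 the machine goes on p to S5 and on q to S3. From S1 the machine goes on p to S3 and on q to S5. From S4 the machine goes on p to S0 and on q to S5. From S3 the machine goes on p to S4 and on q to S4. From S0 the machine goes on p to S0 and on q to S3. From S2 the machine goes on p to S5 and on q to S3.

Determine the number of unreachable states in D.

2

No path from S3 leads to S1, S2; the other 4 states are all reachable.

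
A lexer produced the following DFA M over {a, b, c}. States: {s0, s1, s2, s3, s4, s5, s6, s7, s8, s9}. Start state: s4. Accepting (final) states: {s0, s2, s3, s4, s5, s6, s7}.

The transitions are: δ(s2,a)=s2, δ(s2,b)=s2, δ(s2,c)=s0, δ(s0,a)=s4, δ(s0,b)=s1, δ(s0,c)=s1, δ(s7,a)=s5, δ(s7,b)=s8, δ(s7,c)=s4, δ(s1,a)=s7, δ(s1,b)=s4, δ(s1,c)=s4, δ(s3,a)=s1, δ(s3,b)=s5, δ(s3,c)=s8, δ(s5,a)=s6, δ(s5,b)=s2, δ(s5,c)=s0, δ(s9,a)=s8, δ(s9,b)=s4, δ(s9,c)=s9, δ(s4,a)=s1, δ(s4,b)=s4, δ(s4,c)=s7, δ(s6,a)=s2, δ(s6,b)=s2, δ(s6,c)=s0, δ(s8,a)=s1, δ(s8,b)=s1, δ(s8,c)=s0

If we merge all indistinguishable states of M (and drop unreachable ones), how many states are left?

Reachable states from the start: {s0,s1,s2,s4,s5,s6,s7,s8}. Unreachable: {s3,s9} — drop them.
Initial partition by acceptance: {s0,s2,s4,s5,s6,s7} | {s1,s8}.
On input a, block {s0,s2,s4,s5,s6,s7} splits into {s0,s2,s5,s6,s7} and {s4}.
Split {s0,s2,s5,s6,s7} by δ(·,a) → {s2,s5,s6,s7} and {s0}.
On input b, block {s2,s5,s6,s7} splits into {s2,s5,s6} and {s7}.
Refine {s1,s8} on symbol a: members go to different blocks, giving {s1} and {s8}.
No further refinement is possible. Final partition (6 blocks): {s2,s5,s6} | {s1} | {s4} | {s0} | {s7} | {s8}.

6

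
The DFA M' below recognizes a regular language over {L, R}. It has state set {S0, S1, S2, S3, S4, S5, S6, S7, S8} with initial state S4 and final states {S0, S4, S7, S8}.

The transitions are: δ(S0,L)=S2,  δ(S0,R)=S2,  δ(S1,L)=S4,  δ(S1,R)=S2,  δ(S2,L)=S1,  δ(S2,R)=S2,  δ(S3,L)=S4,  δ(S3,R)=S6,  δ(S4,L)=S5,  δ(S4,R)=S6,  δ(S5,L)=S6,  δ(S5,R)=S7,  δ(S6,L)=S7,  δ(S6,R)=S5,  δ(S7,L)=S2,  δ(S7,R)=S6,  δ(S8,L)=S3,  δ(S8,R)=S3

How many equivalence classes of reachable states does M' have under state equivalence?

6

Reachable states from the start: {S1,S2,S4,S5,S6,S7}. Unreachable: {S0,S3,S8} — drop them.
P0 = {S4,S7} | {S1,S2,S5,S6}.
On input L, block {S1,S2,S5,S6} splits into {S1,S6} and {S2,S5}.
On input R, block {S2,S5} splits into {S2} and {S5}.
Split {S4,S7} by δ(·,L) → {S4} and {S7}.
On input L, block {S1,S6} splits into {S1} and {S6}.
The partition is now stable with 6 blocks: {S4} | {S1} | {S2} | {S5} | {S7} | {S6}.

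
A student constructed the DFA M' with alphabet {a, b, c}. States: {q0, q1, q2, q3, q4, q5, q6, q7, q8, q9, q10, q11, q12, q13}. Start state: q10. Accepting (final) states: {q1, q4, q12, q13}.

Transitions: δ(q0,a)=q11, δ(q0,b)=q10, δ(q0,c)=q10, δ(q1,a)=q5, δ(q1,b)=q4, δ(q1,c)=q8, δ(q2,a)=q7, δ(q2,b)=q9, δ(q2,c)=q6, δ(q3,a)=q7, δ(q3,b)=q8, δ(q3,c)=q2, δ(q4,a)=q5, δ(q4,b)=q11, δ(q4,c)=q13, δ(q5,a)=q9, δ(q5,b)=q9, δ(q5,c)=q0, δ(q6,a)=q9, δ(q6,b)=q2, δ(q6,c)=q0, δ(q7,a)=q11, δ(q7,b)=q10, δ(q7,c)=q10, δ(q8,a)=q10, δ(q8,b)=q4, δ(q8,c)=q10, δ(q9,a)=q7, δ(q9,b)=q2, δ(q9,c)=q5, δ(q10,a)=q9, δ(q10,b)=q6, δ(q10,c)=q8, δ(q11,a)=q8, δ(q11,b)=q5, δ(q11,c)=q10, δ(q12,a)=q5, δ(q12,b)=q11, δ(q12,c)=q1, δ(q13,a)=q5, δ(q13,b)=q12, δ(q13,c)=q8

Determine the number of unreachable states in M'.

1

Starting at q10 and following transitions, the reachable set is {q0, q1, q2, q4, q5, q6, q7, q8, q9, q10, q11, q12, q13}. That leaves q3 unreachable — 1 in total.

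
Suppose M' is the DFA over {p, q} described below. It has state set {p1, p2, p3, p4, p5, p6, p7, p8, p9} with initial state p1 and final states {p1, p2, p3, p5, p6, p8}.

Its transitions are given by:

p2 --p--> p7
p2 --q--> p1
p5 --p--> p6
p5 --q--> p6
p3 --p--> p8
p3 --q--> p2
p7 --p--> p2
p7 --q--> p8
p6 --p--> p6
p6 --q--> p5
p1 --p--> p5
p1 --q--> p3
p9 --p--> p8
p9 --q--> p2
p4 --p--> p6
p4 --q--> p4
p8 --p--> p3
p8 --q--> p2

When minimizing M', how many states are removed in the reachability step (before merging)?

2

BFS from p1 reaches {p1, p2, p3, p5, p6, p7, p8}; the 2 state(s) p4, p9 are never visited.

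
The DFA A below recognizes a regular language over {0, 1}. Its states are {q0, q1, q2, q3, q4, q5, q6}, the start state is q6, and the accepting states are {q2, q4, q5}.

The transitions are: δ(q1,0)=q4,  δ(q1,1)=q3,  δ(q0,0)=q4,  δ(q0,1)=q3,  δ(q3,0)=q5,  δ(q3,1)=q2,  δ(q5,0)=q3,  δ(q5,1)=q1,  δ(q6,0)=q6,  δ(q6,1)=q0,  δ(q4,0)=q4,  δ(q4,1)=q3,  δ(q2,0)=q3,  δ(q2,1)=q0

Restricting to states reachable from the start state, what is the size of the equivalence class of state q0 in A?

2

P0 = {q2,q4,q5} | {q0,q1,q3,q6}.
Split {q2,q4,q5} by δ(·,0) → {q2,q5} and {q4}.
On input 0, block {q0,q1,q3,q6} splits into {q0,q1} and {q3} and {q6}.
Stable partition: {q2,q5} | {q0,q1} | {q4} | {q3} | {q6} — 5 equivalence classes.
The equivalence class containing q0 is {q0,q1}, of size 2.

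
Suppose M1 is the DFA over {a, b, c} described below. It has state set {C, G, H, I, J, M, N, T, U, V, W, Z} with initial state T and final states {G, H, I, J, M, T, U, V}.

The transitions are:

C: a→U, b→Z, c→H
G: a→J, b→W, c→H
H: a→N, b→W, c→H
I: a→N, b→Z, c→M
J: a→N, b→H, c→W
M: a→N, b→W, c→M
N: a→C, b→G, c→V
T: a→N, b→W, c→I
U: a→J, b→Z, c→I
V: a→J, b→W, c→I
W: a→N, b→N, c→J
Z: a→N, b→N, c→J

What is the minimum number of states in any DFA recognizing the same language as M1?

6

Every state is reachable, so we keep all 12.
Initial partition by acceptance: {G,H,I,J,M,T,U,V} | {C,N,W,Z}.
Refine {G,H,I,J,M,T,U,V} on symbol a: members go to different blocks, giving {H,I,J,M,T} and {G,U,V}.
On input b, block {H,I,J,M,T} splits into {H,I,M,T} and {J}.
Split {C,N,W,Z} by δ(·,a) → {N,W,Z} and {C}.
Split {N,W,Z} by δ(·,a) → {W,Z} and {N}.
Stable partition: {H,I,M,T} | {W,Z} | {G,U,V} | {J} | {C} | {N} — 6 equivalence classes.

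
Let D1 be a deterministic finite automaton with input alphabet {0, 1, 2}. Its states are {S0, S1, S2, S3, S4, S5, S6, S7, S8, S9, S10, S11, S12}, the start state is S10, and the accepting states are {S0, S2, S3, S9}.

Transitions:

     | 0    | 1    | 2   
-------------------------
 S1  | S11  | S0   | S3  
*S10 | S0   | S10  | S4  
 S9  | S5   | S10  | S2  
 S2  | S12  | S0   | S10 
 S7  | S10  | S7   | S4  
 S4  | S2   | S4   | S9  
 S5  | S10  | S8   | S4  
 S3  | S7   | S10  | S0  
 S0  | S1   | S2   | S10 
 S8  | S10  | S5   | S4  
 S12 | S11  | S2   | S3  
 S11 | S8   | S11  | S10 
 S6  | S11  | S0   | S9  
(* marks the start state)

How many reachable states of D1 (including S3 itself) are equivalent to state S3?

2

Reachable states from the start: {S0,S1,S2,S3,S4,S5,S7,S8,S9,S10,S11,S12}. Unreachable: {S6} — drop them.
Start with accepting vs non-accepting: {S0,S2,S3,S9} | {S1,S4,S5,S7,S8,S10,S11,S12}.
Refine {S0,S2,S3,S9} on symbol 1: members go to different blocks, giving {S0,S2} and {S3,S9}.
On input 0, block {S1,S4,S5,S7,S8,S10,S11,S12} splits into {S1,S5,S7,S8,S11,S12} and {S4,S10}.
Refine {S1,S5,S7,S8,S11,S12} on symbol 0: members go to different blocks, giving {S1,S11,S12} and {S5,S7,S8}.
Refine {S1,S11,S12} on symbol 0: members go to different blocks, giving {S1,S12} and {S11}.
Refine {S4,S10} on symbol 2: members go to different blocks, giving {S4} and {S10}.
The partition is now stable with 7 blocks: {S0,S2} | {S1,S12} | {S3,S9} | {S4} | {S5,S7,S8} | {S11} | {S10}.
State S3 belongs to the block {S3,S9}, which has 2 states.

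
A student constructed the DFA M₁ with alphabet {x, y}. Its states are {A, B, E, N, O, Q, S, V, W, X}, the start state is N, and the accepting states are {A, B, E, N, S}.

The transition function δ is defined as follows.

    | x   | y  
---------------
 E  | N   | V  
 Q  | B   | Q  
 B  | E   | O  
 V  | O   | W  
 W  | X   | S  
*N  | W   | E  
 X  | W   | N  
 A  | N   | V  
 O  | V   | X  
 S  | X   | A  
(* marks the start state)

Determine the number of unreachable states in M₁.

BFS from N reaches {A, E, N, O, S, V, W, X}; the 2 state(s) B, Q are never visited.

2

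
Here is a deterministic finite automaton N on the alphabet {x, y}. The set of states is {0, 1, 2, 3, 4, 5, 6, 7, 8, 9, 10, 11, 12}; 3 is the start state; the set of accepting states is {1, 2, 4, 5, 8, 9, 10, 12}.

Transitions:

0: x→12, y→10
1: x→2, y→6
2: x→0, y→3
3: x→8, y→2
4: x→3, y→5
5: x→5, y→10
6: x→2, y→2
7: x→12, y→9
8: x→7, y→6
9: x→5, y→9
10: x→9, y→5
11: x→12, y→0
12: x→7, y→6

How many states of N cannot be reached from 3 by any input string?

3

No path from 3 leads to 1, 4, 11; the other 10 states are all reachable.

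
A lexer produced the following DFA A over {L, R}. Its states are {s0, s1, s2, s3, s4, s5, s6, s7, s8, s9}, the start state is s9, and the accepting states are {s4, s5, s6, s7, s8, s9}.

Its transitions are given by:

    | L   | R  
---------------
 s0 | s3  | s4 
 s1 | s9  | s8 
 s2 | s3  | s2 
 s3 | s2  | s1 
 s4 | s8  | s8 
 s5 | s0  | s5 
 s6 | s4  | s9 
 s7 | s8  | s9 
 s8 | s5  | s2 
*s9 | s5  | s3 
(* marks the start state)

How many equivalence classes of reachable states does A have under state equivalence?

First remove the unreachable states {s6,s7}; 8 states remain.
Initial partition by acceptance: {s4,s5,s8,s9} | {s0,s1,s2,s3}.
Refine {s4,s5,s8,s9} on symbol L: members go to different blocks, giving {s4,s8,s9} and {s5}.
On input L, block {s4,s8,s9} splits into {s8,s9} and {s4}.
Refine {s0,s1,s2,s3} on symbol L: members go to different blocks, giving {s0,s2,s3} and {s1}.
Refine {s0,s2,s3} on symbol R: members go to different blocks, giving {s0} and {s2} and {s3}.
Refine {s8,s9} on symbol R: members go to different blocks, giving {s8} and {s9}.
No further refinement is possible. Final partition (8 blocks): {s8} | {s0} | {s5} | {s4} | {s1} | {s2} | {s3} | {s9}.

8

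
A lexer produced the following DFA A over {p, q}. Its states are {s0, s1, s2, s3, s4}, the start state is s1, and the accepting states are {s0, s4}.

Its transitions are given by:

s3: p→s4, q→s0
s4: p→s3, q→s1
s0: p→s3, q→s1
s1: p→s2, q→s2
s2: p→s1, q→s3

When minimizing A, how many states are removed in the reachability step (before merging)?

Every one of the 5 states is reachable from s1.

0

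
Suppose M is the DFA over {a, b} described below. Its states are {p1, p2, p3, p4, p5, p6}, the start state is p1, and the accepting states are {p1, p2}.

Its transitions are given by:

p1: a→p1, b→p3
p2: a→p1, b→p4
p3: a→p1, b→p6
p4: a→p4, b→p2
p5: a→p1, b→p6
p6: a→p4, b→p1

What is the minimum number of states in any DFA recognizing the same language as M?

Reachable states from the start: {p1,p2,p3,p4,p6}. Unreachable: {p5} — drop them.
Initial partition by acceptance: {p1,p2} | {p3,p4,p6}.
Split {p3,p4,p6} by δ(·,a) → {p4,p6} and {p3}.
On input b, block {p1,p2} splits into {p1} and {p2}.
Refine {p4,p6} on symbol b: members go to different blocks, giving {p4} and {p6}.
The partition is now stable with 5 blocks: {p1} | {p4} | {p3} | {p2} | {p6}.

5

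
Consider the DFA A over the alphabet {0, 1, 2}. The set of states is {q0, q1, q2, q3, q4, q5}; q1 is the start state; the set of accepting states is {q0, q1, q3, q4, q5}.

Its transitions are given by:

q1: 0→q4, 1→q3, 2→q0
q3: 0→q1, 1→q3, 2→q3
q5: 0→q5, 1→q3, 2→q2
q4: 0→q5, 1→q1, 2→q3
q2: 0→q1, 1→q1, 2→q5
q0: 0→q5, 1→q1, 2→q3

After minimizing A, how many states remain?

5

All states are reachable from the start state.
P0 = {q0,q1,q3,q4,q5} | {q2}.
Refine {q0,q1,q3,q4,q5} on symbol 2: members go to different blocks, giving {q0,q1,q3,q4} and {q5}.
Refine {q0,q1,q3,q4} on symbol 0: members go to different blocks, giving {q0,q4} and {q1,q3}.
On input 0, block {q1,q3} splits into {q1} and {q3}.
No further refinement is possible. Final partition (5 blocks): {q0,q4} | {q2} | {q5} | {q1} | {q3}.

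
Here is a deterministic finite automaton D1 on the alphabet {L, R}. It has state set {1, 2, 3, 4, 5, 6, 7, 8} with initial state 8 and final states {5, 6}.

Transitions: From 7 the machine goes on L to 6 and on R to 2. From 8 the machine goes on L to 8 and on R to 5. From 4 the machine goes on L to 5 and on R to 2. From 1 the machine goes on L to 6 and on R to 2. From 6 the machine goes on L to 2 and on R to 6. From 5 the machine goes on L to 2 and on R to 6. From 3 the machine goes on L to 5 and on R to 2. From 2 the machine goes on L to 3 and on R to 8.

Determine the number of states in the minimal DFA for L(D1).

4

Reachable states from the start: {2,3,5,6,8}. Unreachable: {1,4,7} — drop them.
Initial partition by acceptance: {5,6} | {2,3,8}.
Refine {2,3,8} on symbol L: members go to different blocks, giving {2,8} and {3}.
Split {2,8} by δ(·,L) → {2} and {8}.
Stable partition: {5,6} | {2} | {3} | {8} — 4 equivalence classes.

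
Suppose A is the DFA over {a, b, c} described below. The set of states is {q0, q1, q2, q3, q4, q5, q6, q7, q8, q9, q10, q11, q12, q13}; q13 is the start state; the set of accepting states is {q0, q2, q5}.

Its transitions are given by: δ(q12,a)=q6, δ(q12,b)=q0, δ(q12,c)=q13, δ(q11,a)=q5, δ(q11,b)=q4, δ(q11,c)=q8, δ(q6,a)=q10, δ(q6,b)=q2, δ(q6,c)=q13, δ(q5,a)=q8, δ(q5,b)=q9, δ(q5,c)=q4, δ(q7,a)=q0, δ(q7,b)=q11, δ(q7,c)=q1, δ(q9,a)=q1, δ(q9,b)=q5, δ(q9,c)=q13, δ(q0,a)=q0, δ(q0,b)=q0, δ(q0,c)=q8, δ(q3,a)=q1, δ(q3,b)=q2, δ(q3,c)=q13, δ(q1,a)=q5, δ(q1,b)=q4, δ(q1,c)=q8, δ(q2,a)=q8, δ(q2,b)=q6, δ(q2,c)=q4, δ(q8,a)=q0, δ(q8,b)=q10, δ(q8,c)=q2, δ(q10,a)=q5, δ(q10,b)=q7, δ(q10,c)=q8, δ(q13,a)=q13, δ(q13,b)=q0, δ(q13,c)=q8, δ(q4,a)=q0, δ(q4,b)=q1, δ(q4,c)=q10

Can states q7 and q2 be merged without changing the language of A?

No

Reachable states from the start: {q0,q1,q2,q4,q5,q6,q7,q8,q9,q10,q11,q13}. Unreachable: {q3,q12} — drop them.
Start with accepting vs non-accepting: {q0,q2,q5} | {q1,q4,q6,q7,q8,q9,q10,q11,q13}.
Split {q0,q2,q5} by δ(·,a) → {q2,q5} and {q0}.
Refine {q1,q4,q6,q7,q8,q9,q10,q11,q13} on symbol a: members go to different blocks, giving {q1,q10,q11} and {q4,q7,q8} and {q6,q9,q13}.
Split {q4,q7,q8} by δ(·,c) → {q4,q7} and {q8}.
Split {q6,q9,q13} by δ(·,a) → {q6,q9} and {q13}.
No further refinement is possible. Final partition (7 blocks): {q2,q5} | {q1,q10,q11} | {q0} | {q4,q7} | {q6,q9} | {q8} | {q13}.
q7 and q2 end up in different blocks, so they are distinguishable. For instance, the string 'ε' is accepted from only q2.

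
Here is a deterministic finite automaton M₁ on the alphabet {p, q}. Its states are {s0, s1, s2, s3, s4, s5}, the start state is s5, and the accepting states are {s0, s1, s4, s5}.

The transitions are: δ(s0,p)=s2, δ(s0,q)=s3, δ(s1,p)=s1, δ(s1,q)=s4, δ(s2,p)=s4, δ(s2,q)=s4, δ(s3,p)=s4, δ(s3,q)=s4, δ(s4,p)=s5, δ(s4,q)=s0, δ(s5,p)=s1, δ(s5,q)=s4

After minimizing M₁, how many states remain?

All states are reachable from the start state.
Start with accepting vs non-accepting: {s0,s1,s4,s5} | {s2,s3}.
Refine {s0,s1,s4,s5} on symbol p: members go to different blocks, giving {s1,s4,s5} and {s0}.
Split {s1,s4,s5} by δ(·,q) → {s1,s5} and {s4}.
Stable partition: {s1,s5} | {s2,s3} | {s0} | {s4} — 4 equivalence classes.

4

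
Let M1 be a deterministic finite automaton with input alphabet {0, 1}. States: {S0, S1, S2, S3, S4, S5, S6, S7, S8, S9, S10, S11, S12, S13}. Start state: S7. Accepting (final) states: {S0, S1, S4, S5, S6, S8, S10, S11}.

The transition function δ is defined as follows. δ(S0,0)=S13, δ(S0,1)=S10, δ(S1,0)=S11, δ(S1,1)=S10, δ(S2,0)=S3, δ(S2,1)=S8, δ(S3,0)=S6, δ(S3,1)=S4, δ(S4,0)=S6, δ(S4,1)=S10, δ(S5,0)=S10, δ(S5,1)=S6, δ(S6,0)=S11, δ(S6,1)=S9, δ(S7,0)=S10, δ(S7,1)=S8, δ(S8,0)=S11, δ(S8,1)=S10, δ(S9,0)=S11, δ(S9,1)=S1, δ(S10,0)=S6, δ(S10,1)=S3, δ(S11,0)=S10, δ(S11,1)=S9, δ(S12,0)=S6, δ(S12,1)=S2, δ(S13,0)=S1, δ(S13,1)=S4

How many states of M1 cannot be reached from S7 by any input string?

5

No path from S7 leads to S0, S2, S5, S12, S13; the other 9 states are all reachable.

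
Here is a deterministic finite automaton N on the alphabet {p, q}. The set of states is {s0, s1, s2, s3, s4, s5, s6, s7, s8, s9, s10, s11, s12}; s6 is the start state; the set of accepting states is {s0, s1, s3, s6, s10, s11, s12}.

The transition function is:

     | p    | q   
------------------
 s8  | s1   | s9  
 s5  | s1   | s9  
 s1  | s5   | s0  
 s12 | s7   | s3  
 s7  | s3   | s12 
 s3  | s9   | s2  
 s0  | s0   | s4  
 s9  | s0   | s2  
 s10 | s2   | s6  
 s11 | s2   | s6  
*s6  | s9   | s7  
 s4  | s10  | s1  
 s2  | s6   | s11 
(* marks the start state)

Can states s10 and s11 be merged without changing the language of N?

Yes

Reachable states from the start: {s0,s1,s2,s3,s4,s5,s6,s7,s9,s10,s11,s12}. Unreachable: {s8} — drop them.
P0 = {s0,s1,s3,s6,s10,s11,s12} | {s2,s4,s5,s7,s9}.
Split {s0,s1,s3,s6,s10,s11,s12} by δ(·,p) → {s1,s3,s6,s10,s11,s12} and {s0}.
On input q, block {s1,s3,s6,s10,s11,s12} splits into {s10,s11,s12} and {s3,s6} and {s1}.
Refine {s2,s4,s5,s7,s9} on symbol p: members go to different blocks, giving {s2,s7} and {s4} and {s5} and {s9}.
No further refinement is possible. Final partition (8 blocks): {s10,s11,s12} | {s2,s7} | {s0} | {s3,s6} | {s1} | {s4} | {s5} | {s9}.
s10 and s11 lie in the same block of the stable partition, so they are equivalent — no string distinguishes them.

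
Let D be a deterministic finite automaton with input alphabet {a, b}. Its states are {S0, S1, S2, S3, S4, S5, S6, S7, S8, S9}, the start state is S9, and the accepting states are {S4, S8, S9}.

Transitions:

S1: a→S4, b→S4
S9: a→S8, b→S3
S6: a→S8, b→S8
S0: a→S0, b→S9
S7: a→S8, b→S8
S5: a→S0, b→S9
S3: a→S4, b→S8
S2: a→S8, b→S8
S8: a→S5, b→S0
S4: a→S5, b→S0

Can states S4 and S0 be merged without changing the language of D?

No

First remove the unreachable states {S1,S2,S6,S7}; 6 states remain.
P0 = {S4,S8,S9} | {S0,S3,S5}.
Refine {S4,S8,S9} on symbol a: members go to different blocks, giving {S4,S8} and {S9}.
Split {S0,S3,S5} by δ(·,a) → {S0,S5} and {S3}.
Stable partition: {S4,S8} | {S0,S5} | {S9} | {S3} — 4 equivalence classes.
S4 and S0 end up in different blocks, so they are distinguishable. For instance, the string 'ε' is accepted from only S4.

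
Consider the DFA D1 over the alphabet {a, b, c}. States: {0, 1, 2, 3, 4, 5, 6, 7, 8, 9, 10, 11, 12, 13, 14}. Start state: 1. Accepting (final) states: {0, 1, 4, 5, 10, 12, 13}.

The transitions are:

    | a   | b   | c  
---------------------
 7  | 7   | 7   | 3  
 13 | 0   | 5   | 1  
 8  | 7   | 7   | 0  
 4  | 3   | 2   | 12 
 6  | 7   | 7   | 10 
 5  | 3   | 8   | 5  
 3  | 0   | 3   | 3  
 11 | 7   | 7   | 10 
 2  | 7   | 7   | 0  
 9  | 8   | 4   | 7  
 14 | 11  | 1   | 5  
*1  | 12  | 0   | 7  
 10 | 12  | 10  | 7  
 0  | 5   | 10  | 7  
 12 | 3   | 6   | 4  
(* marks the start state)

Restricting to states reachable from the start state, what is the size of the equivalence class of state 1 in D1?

3

States {9,11,13,14} cannot be reached from the start state, so discard them.
Initial partition by acceptance: {0,1,4,5,10,12} | {2,3,6,7,8}.
Split {0,1,4,5,10,12} by δ(·,a) → {0,1,10} and {4,5,12}.
On input a, block {2,3,6,7,8} splits into {2,6,7,8} and {3}.
Split {2,6,7,8} by δ(·,c) → {2,6,8} and {7}.
The partition is now stable with 5 blocks: {0,1,10} | {2,6,8} | {4,5,12} | {3} | {7}.
The equivalence class containing 1 is {0,1,10}, of size 3.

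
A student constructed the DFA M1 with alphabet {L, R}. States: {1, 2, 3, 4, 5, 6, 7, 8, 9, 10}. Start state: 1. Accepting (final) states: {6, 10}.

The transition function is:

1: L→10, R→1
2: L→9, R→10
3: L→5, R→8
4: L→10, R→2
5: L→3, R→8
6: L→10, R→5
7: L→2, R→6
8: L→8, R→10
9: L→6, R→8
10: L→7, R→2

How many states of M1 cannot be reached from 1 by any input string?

1

No path from 1 leads to 4; the other 9 states are all reachable.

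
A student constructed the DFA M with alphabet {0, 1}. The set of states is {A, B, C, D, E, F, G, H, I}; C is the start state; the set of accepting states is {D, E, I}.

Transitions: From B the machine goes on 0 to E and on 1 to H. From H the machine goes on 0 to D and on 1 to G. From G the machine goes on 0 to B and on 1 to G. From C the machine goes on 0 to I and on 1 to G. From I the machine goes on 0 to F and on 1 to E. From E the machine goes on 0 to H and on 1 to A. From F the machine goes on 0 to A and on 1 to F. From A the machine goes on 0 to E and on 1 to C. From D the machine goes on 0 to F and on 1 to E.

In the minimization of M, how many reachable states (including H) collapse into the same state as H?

Every state is reachable, so we keep all 9.
Initial partition by acceptance: {D,E,I} | {A,B,C,F,G,H}.
On input 1, block {D,E,I} splits into {D,I} and {E}.
Refine {A,B,C,F,G,H} on symbol 0: members go to different blocks, giving {A,B} and {C,H} and {F,G}.
No further refinement is possible. Final partition (5 blocks): {D,I} | {A,B} | {E} | {C,H} | {F,G}.
The equivalence class containing H is {C,H}, of size 2.

2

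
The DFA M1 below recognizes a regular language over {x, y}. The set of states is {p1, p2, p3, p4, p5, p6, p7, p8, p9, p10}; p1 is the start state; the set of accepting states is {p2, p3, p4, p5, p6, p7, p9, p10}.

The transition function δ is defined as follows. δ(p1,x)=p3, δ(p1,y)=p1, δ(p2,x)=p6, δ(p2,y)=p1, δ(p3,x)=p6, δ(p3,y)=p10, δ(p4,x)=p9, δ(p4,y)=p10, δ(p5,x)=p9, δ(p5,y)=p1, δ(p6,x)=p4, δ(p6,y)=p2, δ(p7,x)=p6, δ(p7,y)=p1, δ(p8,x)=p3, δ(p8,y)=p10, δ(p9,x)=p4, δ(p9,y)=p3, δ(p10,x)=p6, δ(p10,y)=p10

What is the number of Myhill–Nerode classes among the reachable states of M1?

5

First remove the unreachable states {p5,p7,p8}; 7 states remain.
P0 = {p2,p3,p4,p6,p9,p10} | {p1}.
Refine {p2,p3,p4,p6,p9,p10} on symbol y: members go to different blocks, giving {p3,p4,p6,p9,p10} and {p2}.
On input y, block {p3,p4,p6,p9,p10} splits into {p3,p4,p9,p10} and {p6}.
Refine {p3,p4,p9,p10} on symbol x: members go to different blocks, giving {p3,p10} and {p4,p9}.
The partition is now stable with 5 blocks: {p3,p10} | {p1} | {p2} | {p6} | {p4,p9}.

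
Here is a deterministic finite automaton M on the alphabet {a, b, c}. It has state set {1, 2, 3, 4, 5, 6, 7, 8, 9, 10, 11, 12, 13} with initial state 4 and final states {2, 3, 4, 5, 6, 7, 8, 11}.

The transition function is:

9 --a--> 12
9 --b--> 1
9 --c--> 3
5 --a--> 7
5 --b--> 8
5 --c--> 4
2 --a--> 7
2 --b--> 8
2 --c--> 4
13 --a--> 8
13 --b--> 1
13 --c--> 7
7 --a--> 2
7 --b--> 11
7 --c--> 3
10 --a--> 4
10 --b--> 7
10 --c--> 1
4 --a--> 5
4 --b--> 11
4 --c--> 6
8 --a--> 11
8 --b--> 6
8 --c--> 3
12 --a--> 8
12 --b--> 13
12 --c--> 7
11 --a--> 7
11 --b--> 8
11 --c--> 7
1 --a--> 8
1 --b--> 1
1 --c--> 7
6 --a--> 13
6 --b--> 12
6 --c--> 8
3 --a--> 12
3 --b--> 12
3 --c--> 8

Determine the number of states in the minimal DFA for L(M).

First remove the unreachable states {9,10}; 11 states remain.
Start with accepting vs non-accepting: {2,3,4,5,6,7,8,11} | {1,12,13}.
On input a, block {2,3,4,5,6,7,8,11} splits into {2,4,5,7,8,11} and {3,6}.
On input b, block {2,4,5,7,8,11} splits into {2,4,5,7,11} and {8}.
Split {2,4,5,7,11} by δ(·,b) → {2,5,11} and {4,7}.
The partition is now stable with 5 blocks: {2,5,11} | {1,12,13} | {3,6} | {8} | {4,7}.

5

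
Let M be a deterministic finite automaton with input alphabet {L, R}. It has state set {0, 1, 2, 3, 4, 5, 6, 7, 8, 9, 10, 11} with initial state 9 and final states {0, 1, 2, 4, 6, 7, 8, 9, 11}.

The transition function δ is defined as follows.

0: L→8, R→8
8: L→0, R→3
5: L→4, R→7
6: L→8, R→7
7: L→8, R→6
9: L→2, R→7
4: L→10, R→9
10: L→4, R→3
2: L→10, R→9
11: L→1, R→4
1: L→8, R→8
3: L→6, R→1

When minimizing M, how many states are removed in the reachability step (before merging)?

2

No path from 9 leads to 5, 11; the other 10 states are all reachable.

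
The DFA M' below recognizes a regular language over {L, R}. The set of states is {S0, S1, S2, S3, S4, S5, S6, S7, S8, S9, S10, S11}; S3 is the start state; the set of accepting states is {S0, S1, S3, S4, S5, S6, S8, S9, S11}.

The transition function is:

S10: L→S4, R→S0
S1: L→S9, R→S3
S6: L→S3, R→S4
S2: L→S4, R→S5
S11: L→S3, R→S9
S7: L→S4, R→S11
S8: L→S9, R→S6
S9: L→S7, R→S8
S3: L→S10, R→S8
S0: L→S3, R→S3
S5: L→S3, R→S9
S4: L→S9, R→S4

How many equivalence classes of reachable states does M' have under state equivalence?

4

First remove the unreachable states {S1,S2,S5}; 9 states remain.
Initial partition by acceptance: {S0,S3,S4,S6,S8,S9,S11} | {S7,S10}.
Refine {S0,S3,S4,S6,S8,S9,S11} on symbol L: members go to different blocks, giving {S0,S4,S6,S8,S11} and {S3,S9}.
On input R, block {S0,S4,S6,S8,S11} splits into {S4,S6,S8} and {S0,S11}.
Stable partition: {S4,S6,S8} | {S7,S10} | {S3,S9} | {S0,S11} — 4 equivalence classes.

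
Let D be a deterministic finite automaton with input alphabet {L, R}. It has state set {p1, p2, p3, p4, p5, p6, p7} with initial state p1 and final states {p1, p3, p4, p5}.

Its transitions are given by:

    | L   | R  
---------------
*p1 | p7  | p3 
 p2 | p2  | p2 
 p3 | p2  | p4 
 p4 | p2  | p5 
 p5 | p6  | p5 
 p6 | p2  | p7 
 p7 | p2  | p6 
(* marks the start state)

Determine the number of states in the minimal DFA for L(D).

Initial partition by acceptance: {p1,p3,p4,p5} | {p2,p6,p7}.
No further refinement is possible. Final partition (2 blocks): {p1,p3,p4,p5} | {p2,p6,p7}.

2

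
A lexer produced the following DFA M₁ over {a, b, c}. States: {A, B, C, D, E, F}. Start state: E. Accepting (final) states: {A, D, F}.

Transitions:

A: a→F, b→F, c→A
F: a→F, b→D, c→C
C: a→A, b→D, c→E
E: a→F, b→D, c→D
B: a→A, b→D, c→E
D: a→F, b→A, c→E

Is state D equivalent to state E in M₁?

No

Reachable states from the start: {A,C,D,E,F}. Unreachable: {B} — drop them.
P0 = {A,D,F} | {C,E}.
Split {A,D,F} by δ(·,c) → {D,F} and {A}.
Refine {D,F} on symbol b: members go to different blocks, giving {D} and {F}.
Split {C,E} by δ(·,a) → {C} and {E}.
The partition is now stable with 5 blocks: {D} | {C} | {A} | {F} | {E}.
D and E end up in different blocks, so they are distinguishable. For instance, the string 'ε' is accepted from only D.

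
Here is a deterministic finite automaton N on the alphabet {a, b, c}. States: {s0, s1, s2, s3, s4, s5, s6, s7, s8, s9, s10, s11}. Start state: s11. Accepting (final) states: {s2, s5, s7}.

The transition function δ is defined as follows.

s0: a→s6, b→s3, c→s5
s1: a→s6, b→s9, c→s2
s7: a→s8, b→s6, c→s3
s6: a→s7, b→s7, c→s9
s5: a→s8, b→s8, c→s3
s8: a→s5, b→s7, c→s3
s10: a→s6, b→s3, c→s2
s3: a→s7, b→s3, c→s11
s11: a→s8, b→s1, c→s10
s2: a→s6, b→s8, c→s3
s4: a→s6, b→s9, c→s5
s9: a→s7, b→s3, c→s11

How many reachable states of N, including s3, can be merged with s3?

States {s0,s4} cannot be reached from the start state, so discard them.
P0 = {s2,s5,s7} | {s1,s3,s6,s8,s9,s10,s11}.
Refine {s1,s3,s6,s8,s9,s10,s11} on symbol a: members go to different blocks, giving {s3,s6,s8,s9} and {s1,s10,s11}.
Refine {s3,s6,s8,s9} on symbol b: members go to different blocks, giving {s3,s9} and {s6,s8}.
Split {s1,s10,s11} by δ(·,b) → {s1,s10} and {s11}.
No further refinement is possible. Final partition (5 blocks): {s2,s5,s7} | {s3,s9} | {s1,s10} | {s6,s8} | {s11}.
State s3 belongs to the block {s3,s9}, which has 2 states.

2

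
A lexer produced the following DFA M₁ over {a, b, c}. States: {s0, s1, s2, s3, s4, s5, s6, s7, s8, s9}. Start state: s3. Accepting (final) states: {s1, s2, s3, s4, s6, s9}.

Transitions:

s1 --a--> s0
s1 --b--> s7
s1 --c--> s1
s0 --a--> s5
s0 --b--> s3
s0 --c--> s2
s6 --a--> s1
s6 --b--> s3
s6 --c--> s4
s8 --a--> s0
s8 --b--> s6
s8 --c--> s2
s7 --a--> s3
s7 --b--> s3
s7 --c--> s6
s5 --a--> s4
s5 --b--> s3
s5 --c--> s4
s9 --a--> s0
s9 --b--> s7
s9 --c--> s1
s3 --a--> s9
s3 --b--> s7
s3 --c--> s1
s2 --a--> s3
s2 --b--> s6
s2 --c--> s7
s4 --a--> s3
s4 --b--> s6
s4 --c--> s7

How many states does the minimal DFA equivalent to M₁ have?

7

Reachable states from the start: {s0,s1,s2,s3,s4,s5,s6,s7,s9}. Unreachable: {s8} — drop them.
Initial partition by acceptance: {s1,s2,s3,s4,s6,s9} | {s0,s5,s7}.
Refine {s1,s2,s3,s4,s6,s9} on symbol a: members go to different blocks, giving {s2,s3,s4,s6} and {s1,s9}.
Split {s2,s3,s4,s6} by δ(·,a) → {s2,s4} and {s3,s6}.
On input a, block {s0,s5,s7} splits into {s0} and {s5} and {s7}.
Refine {s3,s6} on symbol b: members go to different blocks, giving {s3} and {s6}.
Stable partition: {s2,s4} | {s0} | {s1,s9} | {s3} | {s5} | {s7} | {s6} — 7 equivalence classes.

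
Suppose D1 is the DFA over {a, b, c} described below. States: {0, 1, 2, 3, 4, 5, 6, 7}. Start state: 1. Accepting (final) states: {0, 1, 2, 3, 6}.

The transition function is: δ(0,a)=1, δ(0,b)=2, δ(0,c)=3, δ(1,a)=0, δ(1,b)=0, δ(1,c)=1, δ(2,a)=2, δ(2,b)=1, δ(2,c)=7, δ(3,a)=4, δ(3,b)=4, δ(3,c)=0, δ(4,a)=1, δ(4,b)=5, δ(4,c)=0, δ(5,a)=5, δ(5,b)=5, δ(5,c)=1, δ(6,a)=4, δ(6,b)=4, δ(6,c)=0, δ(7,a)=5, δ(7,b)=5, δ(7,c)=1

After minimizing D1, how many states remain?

States {6} cannot be reached from the start state, so discard them.
Start with accepting vs non-accepting: {0,1,2,3} | {4,5,7}.
Split {0,1,2,3} by δ(·,a) → {0,1,2} and {3}.
Refine {0,1,2} on symbol c: members go to different blocks, giving {0} and {1} and {2}.
Split {4,5,7} by δ(·,a) → {5,7} and {4}.
The partition is now stable with 6 blocks: {0} | {5,7} | {3} | {1} | {2} | {4}.

6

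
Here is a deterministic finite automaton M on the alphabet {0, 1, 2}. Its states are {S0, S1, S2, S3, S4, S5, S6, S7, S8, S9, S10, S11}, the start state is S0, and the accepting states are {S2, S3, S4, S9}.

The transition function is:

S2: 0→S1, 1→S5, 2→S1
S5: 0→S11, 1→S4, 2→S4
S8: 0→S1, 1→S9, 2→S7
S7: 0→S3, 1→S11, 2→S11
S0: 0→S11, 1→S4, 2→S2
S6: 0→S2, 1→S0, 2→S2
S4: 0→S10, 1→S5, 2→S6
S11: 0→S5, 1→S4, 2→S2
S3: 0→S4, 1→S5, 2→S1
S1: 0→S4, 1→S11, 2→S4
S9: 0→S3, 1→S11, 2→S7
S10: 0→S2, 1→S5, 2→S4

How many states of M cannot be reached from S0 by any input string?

Starting at S0 and following transitions, the reachable set is {S0, S1, S2, S4, S5, S6, S10, S11}. That leaves S3, S7, S8, S9 unreachable — 4 in total.

4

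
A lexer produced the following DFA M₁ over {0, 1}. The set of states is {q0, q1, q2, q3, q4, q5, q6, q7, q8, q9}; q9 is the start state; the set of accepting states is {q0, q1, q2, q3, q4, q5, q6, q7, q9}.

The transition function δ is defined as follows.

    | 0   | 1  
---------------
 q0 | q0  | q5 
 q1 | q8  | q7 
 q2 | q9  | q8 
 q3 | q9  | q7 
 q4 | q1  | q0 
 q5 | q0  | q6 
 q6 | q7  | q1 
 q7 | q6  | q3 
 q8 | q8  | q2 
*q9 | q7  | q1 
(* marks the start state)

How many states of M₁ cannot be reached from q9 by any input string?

3

BFS from q9 reaches {q1, q2, q3, q6, q7, q8, q9}; the 3 state(s) q0, q4, q5 are never visited.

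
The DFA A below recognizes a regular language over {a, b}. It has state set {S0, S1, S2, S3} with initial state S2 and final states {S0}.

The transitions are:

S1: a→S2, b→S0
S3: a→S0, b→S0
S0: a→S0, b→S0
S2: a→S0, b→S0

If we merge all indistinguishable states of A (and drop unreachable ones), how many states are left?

States {S1,S3} cannot be reached from the start state, so discard them.
Start with accepting vs non-accepting: {S0} | {S2}.
No further refinement is possible. Final partition (2 blocks): {S0} | {S2}.

2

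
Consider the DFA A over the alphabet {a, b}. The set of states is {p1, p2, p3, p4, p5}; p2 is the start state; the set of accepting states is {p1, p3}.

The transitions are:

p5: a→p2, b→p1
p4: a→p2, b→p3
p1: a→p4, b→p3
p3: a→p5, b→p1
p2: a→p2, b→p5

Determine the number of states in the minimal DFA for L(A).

3

Every state is reachable, so we keep all 5.
Start with accepting vs non-accepting: {p1,p3} | {p2,p4,p5}.
Split {p2,p4,p5} by δ(·,b) → {p4,p5} and {p2}.
Stable partition: {p1,p3} | {p4,p5} | {p2} — 3 equivalence classes.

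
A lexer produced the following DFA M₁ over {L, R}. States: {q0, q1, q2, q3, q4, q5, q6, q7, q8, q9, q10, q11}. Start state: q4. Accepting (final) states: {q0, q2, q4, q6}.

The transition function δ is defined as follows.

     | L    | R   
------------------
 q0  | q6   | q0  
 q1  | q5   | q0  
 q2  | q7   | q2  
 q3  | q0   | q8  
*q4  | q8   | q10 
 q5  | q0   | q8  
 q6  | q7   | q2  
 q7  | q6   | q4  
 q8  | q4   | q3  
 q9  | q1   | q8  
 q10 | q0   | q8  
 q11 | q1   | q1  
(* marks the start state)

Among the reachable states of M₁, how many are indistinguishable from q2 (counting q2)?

States {q1,q5,q9,q11} cannot be reached from the start state, so discard them.
P0 = {q0,q2,q4,q6} | {q3,q7,q8,q10}.
On input L, block {q0,q2,q4,q6} splits into {q2,q4,q6} and {q0}.
On input R, block {q2,q4,q6} splits into {q2,q6} and {q4}.
Refine {q3,q7,q8,q10} on symbol L: members go to different blocks, giving {q3,q10} and {q7} and {q8}.
No further refinement is possible. Final partition (6 blocks): {q2,q6} | {q3,q10} | {q0} | {q4} | {q7} | {q8}.
The equivalence class containing q2 is {q2,q6}, of size 2.

2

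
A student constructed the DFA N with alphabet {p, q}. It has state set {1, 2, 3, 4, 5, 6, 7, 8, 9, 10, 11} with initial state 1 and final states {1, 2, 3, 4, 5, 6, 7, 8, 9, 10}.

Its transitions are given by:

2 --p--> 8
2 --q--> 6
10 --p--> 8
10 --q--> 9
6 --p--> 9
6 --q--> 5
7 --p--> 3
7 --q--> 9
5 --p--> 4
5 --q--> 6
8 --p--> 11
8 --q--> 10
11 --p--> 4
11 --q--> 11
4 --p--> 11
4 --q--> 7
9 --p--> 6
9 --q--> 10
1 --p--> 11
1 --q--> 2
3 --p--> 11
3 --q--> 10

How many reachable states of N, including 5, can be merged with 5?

4

Start with accepting vs non-accepting: {1,2,3,4,5,6,7,8,9,10} | {11}.
On input p, block {1,2,3,4,5,6,7,8,9,10} splits into {2,5,6,7,9,10} and {1,3,4,8}.
Split {2,5,6,7,9,10} by δ(·,p) → {2,5,7,10} and {6,9}.
No further refinement is possible. Final partition (4 blocks): {2,5,7,10} | {11} | {1,3,4,8} | {6,9}.
State 5 belongs to the block {2,5,7,10}, which has 4 states.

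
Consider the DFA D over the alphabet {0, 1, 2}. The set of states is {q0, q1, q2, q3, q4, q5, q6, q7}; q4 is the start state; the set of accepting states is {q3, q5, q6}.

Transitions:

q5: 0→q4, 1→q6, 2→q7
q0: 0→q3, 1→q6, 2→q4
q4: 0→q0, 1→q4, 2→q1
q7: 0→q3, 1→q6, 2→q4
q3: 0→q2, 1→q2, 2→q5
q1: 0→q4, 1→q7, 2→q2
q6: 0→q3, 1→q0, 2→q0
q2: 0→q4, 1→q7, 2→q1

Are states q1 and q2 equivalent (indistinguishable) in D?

Start with accepting vs non-accepting: {q3,q5,q6} | {q0,q1,q2,q4,q7}.
Split {q3,q5,q6} by δ(·,0) → {q3,q5} and {q6}.
Split {q3,q5} by δ(·,1) → {q3} and {q5}.
Split {q0,q1,q2,q4,q7} by δ(·,0) → {q1,q2,q4} and {q0,q7}.
Split {q1,q2,q4} by δ(·,0) → {q1,q2} and {q4}.
Stable partition: {q3} | {q1,q2} | {q6} | {q5} | {q0,q7} | {q4} — 6 equivalence classes.
q1 and q2 lie in the same block of the stable partition, so they are equivalent — no string distinguishes them.

Yes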